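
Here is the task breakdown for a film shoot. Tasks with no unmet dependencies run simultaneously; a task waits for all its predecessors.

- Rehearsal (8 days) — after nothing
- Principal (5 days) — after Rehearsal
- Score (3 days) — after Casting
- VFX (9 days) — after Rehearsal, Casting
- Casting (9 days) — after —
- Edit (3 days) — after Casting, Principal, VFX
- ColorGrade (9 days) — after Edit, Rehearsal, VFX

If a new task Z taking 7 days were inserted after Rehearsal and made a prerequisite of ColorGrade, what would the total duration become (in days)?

Originally the project takes 30 days.
With Z inserted, ColorGrade now waits for max(Edit, Rehearsal, VFX, Z).
New critical path: Casting→VFX→Edit→ColorGrade = 9+9+3+9 = 30 ⇒ 30 days.

30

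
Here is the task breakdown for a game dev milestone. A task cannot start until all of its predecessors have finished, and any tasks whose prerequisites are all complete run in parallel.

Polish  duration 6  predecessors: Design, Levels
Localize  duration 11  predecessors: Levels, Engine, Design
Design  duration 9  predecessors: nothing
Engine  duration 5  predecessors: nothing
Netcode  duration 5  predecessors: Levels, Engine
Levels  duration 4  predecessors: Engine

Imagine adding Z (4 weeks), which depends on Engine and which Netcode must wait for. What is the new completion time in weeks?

20

Originally the game dev milestone takes 20 weeks.
With Z inserted, Netcode now waits for max(Levels, Engine, Z).
New critical path: Design→Localize = 9+11 = 20 ⇒ 20 weeks.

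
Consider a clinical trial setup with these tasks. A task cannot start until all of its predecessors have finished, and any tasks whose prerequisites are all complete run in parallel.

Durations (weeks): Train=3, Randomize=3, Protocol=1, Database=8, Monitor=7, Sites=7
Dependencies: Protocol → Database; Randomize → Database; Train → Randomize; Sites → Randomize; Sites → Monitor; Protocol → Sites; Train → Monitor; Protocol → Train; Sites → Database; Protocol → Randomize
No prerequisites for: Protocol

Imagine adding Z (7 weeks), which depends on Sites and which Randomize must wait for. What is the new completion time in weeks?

Originally the job takes 19 weeks.
With Z inserted, Randomize now waits for max(Protocol, Train, Sites, Z).
New critical path: Protocol→Sites→Z→Randomize→Database = 1+7+7+3+8 = 26 ⇒ 26 weeks.

26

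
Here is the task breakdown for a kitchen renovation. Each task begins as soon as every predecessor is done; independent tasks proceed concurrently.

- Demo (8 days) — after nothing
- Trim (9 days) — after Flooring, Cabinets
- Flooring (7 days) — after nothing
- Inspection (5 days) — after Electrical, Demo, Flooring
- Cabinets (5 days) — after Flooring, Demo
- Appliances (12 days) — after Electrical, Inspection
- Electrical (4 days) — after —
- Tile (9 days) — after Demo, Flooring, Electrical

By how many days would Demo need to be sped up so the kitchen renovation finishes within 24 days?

Current finish: 25 days; target: 24.
Demo is on every critical path, so each day cut from Demo cuts the finish by one (this holds down to a finish of 24).
Need 25 − 24 = 1 day off Demo → Demo becomes 7 days, finish becomes 24.

1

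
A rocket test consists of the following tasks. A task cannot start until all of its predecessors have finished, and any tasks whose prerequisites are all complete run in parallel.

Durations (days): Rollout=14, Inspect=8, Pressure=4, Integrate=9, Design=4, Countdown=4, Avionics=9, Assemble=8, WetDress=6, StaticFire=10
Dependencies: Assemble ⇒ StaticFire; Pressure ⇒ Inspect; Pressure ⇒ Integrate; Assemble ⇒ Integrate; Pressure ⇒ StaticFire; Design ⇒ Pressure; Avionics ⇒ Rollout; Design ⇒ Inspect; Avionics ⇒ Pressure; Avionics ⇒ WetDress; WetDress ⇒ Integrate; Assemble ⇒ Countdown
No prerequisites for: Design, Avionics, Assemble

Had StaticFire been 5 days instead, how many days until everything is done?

24

Actual critical path: Avionics→WetDress→Integrate = 9+6+9 = 24 ⇒ 24 days.
StaticFire has 1 day of float (longest path through it is 23).
The critical path is still Avionics→WetDress→Integrate; finish is now 24 days.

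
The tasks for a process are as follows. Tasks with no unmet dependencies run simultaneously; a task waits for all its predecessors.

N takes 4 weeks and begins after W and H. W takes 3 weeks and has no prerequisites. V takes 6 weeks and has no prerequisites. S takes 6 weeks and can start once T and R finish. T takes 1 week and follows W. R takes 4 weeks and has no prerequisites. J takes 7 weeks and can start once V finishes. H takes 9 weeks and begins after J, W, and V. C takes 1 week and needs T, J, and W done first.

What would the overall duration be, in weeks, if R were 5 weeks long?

Baseline: V→J→H→N = 6+7+9+4 = 26 → 26 weeks.
The longest path through R is only 10 weeks, so R has float 16.
The critical path is still V→J→H→N; finish is now 26 weeks.

26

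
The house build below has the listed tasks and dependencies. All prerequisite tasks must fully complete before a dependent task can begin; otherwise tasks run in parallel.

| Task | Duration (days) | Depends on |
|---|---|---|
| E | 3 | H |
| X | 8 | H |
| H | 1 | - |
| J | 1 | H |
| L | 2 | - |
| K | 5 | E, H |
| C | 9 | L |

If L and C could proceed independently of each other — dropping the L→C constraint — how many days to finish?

Original critical path: L→C = 2+9 = 11 ⇒ 11 days.
Without L→C, C's earliest start moves from 2 to 0.
The longest chain is now H→E→K = 1+3+5 = 9, so the house build takes 9 days.

9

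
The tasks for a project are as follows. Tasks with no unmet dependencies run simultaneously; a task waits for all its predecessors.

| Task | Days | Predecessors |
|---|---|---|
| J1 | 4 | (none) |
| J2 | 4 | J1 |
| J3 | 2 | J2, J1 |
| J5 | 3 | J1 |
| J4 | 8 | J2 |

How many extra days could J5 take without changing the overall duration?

9

J1→J2→J4 = 4+4+8 = 16 sets the makespan at 16 days.
The longest chain containing J5 totals 7 days.
Float = 16 − 7 = 9.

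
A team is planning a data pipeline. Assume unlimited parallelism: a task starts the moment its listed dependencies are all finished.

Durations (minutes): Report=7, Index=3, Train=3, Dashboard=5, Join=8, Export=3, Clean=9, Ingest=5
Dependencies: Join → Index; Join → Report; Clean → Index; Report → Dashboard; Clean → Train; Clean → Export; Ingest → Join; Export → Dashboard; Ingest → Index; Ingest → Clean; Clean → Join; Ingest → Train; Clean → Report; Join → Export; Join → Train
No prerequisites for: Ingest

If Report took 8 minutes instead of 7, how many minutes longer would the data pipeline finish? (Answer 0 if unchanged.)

1

Critical path before the change: Ingest→Clean→Join→Report→Dashboard = 5+9+8+7+5 = 34 giving 34 minutes.
Report is on the critical path; changing it to 8 makes that path 35 minutes.
The critical path is still Ingest→Clean→Join→Report→Dashboard; finish is now 35 minutes.
Change in finish: 35 − 34 = +1 minutes.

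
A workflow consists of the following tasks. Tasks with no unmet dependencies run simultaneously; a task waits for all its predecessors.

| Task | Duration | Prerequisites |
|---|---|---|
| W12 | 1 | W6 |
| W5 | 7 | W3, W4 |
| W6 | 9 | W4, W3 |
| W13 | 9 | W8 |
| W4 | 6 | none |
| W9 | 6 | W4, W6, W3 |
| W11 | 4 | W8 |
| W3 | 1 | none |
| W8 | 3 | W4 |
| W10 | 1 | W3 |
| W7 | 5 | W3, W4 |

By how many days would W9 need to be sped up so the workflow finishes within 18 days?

Current finish: 21 days; target: 18.
W9 is on every critical path, so each day cut from W9 cuts the finish by one (this holds down to a finish of 18).
Need 21 − 18 = 3 days off W9 → W9 becomes 3 days, finish becomes 18.

3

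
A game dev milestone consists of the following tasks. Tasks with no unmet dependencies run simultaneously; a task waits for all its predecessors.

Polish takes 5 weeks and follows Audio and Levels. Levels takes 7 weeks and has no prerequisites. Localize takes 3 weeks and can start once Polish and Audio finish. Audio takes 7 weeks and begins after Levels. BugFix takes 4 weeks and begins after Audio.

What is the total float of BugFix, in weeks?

Critical path: Levels→Audio→Polish→Localize = 7+7+5+3 = 22, so the finish is 22 weeks.
Longest path through BugFix: 18 weeks (earliest finish 18, latest finish 22).
Float = 22 − 18 = 4.

4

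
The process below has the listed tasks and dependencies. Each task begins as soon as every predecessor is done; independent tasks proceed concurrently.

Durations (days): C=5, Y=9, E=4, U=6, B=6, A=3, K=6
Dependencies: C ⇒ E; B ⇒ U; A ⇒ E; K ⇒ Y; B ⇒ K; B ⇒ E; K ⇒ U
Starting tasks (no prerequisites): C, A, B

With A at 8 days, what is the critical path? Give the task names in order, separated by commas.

Actual critical path: B→K→Y = 6+6+9 = 21 ⇒ 21 days.
A has 14 days of float (longest path through it is 7).
No other chain overtakes it, so the finish is 21 days.

B, K, Y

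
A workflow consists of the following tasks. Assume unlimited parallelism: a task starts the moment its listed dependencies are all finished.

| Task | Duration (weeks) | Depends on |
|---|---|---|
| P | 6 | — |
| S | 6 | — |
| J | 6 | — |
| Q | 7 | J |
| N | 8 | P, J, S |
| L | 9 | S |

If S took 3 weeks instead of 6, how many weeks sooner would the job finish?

1

The binding path is S→L = 6+9 = 15; finish at 15 weeks.
S lies on that path, so at 3 weeks the path becomes 12 weeks.
Now P→N = 6+8 = 14 is longest, so the finish becomes 14 weeks.
Change in finish: 14 − 15 = -1 weeks.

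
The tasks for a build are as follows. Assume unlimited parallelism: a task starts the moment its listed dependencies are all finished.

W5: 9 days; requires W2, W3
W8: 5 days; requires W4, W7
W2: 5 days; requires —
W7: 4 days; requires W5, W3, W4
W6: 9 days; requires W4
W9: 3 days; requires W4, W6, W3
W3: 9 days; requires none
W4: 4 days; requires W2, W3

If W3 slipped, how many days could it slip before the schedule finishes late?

0

Critical path: W3→W5→W7→W8 = 9+9+4+5 = 27, so the finish is 27 days.
W3 finishes as early as 9 and must finish by 9.
So W3 can slip 9 − 9 = 0 days.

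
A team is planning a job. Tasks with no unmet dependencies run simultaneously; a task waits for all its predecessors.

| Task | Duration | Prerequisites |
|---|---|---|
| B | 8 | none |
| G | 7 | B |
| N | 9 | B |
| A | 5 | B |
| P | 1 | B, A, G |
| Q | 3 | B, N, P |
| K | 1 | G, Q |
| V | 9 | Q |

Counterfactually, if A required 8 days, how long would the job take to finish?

29

Critical path before the change: B→N→Q→V = 8+9+3+9 = 29 giving 29 days.
The longest path through A is only 26 days, so A has float 3.
The critical path is still B→N→Q→V; finish is now 29 days.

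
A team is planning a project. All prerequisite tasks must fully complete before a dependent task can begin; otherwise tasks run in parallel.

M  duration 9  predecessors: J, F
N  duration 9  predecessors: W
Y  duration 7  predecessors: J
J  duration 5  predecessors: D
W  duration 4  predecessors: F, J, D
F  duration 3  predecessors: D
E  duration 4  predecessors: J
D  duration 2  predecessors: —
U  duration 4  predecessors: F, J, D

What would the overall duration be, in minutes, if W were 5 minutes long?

Baseline: D→J→W→N = 2+5+4+9 = 20 → 20 minutes.
W is on the critical path; changing it to 5 makes that path 21 minutes.
The critical path is still D→J→W→N; finish is now 21 minutes.

21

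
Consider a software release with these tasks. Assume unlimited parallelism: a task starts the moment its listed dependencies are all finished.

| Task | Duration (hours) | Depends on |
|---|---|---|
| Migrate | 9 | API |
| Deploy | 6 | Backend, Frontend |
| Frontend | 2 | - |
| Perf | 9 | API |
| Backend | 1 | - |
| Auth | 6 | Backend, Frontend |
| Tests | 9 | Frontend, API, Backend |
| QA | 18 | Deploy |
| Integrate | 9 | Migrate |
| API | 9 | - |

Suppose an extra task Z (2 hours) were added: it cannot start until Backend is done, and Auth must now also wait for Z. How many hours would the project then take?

Originally the project takes 27 hours.
With Z inserted, Auth now waits for max(Backend, Frontend, Z).
New critical path: API→Migrate→Integrate = 9+9+9 = 27 ⇒ 27 hours.

27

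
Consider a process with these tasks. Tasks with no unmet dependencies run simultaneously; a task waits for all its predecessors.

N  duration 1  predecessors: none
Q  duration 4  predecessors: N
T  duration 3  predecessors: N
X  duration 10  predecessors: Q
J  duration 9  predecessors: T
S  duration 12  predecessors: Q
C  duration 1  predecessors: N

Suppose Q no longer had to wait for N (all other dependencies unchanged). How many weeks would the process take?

With the dependency in place, N→Q→S = 1+4+12 = 17 sets the finish at 17 weeks.
Without N→Q, Q's earliest start moves from 1 to 0.
The longest chain is now Q→S = 4+12 = 16, so the process takes 16 weeks.

16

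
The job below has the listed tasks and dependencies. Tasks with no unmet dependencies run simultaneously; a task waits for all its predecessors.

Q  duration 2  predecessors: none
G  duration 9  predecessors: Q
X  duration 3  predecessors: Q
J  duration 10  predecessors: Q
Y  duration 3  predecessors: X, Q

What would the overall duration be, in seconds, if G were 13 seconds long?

15

Baseline: Q→J = 2+10 = 12 → 12 seconds.
G is off the critical path — its longest chain is 11 seconds, giving 1 of slack.
The binding chain switches to Q→G = 2+13 = 15; finish 15 seconds.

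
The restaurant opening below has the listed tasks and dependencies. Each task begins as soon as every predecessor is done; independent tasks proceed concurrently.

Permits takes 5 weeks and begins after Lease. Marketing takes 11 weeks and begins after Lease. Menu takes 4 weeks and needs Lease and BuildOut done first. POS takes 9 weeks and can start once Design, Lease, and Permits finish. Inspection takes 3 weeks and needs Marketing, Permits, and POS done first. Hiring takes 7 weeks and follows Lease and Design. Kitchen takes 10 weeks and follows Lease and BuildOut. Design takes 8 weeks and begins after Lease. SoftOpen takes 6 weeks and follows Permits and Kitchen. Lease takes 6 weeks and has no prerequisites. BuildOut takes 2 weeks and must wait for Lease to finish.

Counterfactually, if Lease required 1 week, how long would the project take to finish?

As given, the longest chain is Lease→Design→POS→Inspection = 6+8+9+3 = 26, so the finish is 26 weeks.
Lease is on the critical path; changing it to 1 makes that path 21 weeks.
That remains the longest chain; total 21 weeks.

21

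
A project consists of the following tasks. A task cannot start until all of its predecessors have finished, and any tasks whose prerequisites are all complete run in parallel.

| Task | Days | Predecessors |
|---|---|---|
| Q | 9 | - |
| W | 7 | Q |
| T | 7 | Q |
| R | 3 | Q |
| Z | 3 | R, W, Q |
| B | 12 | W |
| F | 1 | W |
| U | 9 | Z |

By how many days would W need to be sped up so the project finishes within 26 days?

Current finish: 28 days; target: 26.
W is on every critical path, so each day cut from W cuts the finish by one (this holds down to a finish of 24).
Need 28 − 26 = 2 days off W → W becomes 5 days, finish becomes 26.

2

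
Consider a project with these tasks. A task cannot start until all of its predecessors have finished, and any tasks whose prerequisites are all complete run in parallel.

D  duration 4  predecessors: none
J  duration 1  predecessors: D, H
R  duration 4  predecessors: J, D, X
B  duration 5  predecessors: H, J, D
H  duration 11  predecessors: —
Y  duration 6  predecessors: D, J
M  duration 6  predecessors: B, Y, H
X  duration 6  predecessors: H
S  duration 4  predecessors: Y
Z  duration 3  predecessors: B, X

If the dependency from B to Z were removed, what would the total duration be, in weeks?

24

Before: longest chain H→J→Y→M = 11+1+6+6 = 24, finish 24.
Dropping B→Z doesn't change Z's earliest start (17); another predecessor still binds.
New critical path: H→J→Y→M = 11+1+6+6 = 24 ⇒ 24 weeks.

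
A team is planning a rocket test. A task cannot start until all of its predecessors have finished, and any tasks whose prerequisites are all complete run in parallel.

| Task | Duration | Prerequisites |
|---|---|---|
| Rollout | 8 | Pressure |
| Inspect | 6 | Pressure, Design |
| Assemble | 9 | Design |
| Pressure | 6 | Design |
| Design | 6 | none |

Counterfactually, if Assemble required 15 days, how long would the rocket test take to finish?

21

Baseline: Design→Pressure→Rollout = 6+6+8 = 20 → 20 days.
The longest path through Assemble is only 15 days, so Assemble has float 5.
Now Design→Assemble = 6+15 = 21 is longest, so the finish becomes 21 days.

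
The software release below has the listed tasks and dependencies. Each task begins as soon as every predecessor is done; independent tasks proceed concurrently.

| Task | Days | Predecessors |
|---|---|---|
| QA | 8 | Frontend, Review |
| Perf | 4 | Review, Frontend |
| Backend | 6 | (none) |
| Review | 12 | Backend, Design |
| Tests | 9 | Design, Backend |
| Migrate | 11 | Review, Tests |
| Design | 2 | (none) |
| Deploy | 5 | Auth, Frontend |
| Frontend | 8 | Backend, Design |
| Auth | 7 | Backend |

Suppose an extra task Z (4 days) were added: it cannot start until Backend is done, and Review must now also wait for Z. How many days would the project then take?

33

Originally the project takes 29 days.
With Z inserted, Review now waits for max(Backend, Design, Z).
New critical path: Backend→Z→Review→Migrate = 6+4+12+11 = 33 ⇒ 33 days.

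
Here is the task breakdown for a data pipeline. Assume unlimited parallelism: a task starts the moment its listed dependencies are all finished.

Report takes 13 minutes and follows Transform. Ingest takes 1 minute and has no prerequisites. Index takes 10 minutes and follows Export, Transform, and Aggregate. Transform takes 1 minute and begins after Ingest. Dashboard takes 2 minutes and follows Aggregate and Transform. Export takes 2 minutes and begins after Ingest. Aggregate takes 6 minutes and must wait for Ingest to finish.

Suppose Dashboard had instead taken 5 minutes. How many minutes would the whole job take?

17

As given, the longest chain is Ingest→Aggregate→Index = 1+6+10 = 17, so the finish is 17 minutes.
Dashboard has 8 minutes of float (longest path through it is 9).
No other chain overtakes it, so the finish is 17 minutes.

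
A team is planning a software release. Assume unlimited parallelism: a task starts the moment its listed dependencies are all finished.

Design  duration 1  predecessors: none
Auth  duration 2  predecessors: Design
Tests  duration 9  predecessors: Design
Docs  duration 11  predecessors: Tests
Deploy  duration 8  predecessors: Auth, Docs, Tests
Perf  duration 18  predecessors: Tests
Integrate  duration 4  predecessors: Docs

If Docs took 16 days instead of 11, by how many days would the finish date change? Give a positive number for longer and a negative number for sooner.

5

Critical path before the change: Design→Tests→Docs→Deploy = 1+9+11+8 = 29 giving 29 days.
Since Docs is critical, the +5 change carries straight to that chain (now 34 days).
No other chain overtakes it, so the finish is 34 days.
Change in finish: 34 − 29 = +5 days.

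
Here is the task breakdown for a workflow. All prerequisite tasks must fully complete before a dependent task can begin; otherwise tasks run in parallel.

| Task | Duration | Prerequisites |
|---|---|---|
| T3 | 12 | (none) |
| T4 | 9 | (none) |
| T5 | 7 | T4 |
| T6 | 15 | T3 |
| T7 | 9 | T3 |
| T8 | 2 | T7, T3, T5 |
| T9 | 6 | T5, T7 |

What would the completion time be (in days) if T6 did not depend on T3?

Original critical path: T3→T6 = 12+15 = 27 ⇒ 27 days.
Without T3→T6, T6's earliest start moves from 12 to 0.
The longest chain is now T3→T7→T9 = 12+9+6 = 27, so the plan takes 27 days.

27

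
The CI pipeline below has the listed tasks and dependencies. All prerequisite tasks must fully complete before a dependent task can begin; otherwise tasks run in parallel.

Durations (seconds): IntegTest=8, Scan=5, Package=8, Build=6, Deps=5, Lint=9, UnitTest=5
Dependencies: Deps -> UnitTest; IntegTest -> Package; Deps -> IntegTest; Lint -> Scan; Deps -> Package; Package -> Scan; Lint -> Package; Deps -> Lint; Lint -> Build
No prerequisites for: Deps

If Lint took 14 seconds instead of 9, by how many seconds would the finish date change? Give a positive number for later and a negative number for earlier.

The binding path is Deps→Lint→Package→Scan = 5+9+8+5 = 27; finish at 27 seconds.
Lint is on the critical path; changing it to 14 makes that path 32 seconds.
No other chain overtakes it, so the finish is 32 seconds.
Change in finish: 32 − 27 = +5 seconds.

5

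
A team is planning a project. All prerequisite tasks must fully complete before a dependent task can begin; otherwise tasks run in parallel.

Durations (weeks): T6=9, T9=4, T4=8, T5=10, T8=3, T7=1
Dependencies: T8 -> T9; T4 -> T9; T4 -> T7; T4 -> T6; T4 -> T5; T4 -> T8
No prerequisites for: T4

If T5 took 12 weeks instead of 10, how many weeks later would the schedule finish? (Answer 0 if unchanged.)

2

Baseline: T4→T5 = 8+10 = 18 → 18 weeks.
T5 is on the critical path; changing it to 12 makes that path 20 weeks.
No other chain overtakes it, so the finish is 20 weeks.
Change in finish: 20 − 18 = +2 weeks.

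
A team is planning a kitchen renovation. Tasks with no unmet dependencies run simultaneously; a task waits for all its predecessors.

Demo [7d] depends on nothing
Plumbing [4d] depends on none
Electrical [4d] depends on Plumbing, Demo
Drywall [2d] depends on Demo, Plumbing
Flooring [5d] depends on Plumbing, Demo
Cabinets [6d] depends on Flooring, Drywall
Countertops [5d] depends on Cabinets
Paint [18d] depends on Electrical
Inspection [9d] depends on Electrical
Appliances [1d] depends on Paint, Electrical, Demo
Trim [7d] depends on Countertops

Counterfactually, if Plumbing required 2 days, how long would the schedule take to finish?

30

As given, the longest chain is Demo→Electrical→Paint→Appliances = 7+4+18+1 = 30, so the finish is 30 days.
The longest path through Plumbing is only 27 days, so Plumbing has float 3.
That remains the longest chain; total 30 days.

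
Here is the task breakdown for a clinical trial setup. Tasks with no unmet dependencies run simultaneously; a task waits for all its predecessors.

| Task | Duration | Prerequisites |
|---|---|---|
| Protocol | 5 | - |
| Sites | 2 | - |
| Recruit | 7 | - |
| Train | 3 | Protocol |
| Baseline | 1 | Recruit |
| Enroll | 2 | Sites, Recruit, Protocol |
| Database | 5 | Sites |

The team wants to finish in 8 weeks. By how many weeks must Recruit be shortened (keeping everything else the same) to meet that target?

Current finish: 9 weeks; target: 8.
Recruit is on every critical path, so each week cut from Recruit cuts the finish by one (this holds down to a finish of 8).
Need 9 − 8 = 1 week off Recruit → Recruit becomes 6 weeks, finish becomes 8.

1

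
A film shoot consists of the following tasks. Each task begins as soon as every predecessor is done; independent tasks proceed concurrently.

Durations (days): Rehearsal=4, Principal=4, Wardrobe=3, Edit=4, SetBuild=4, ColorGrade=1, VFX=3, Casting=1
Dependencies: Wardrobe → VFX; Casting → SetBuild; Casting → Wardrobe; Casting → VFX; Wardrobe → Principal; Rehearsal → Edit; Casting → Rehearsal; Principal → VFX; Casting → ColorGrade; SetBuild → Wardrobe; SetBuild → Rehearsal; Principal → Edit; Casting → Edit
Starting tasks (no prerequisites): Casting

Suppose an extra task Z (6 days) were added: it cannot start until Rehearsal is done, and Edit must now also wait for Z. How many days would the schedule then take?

Originally the schedule takes 16 days.
With Z inserted, Edit now waits for max(Rehearsal, Principal, Casting, Z).
New critical path: Casting→SetBuild→Rehearsal→Z→Edit = 1+4+4+6+4 = 19 ⇒ 19 days.

19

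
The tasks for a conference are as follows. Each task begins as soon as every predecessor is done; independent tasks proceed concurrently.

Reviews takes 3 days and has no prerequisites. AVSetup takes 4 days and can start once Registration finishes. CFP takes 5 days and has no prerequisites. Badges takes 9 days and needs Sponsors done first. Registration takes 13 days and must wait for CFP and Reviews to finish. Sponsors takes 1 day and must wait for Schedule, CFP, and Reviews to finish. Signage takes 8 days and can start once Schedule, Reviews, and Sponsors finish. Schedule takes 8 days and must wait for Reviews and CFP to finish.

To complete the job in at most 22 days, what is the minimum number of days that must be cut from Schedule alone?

1

Current finish: 23 days; target: 22.
Schedule is on every critical path, so each day cut from Schedule cuts the finish by one (this holds down to a finish of 22).
Need 23 − 22 = 1 day off Schedule → Schedule becomes 7 days, finish becomes 22.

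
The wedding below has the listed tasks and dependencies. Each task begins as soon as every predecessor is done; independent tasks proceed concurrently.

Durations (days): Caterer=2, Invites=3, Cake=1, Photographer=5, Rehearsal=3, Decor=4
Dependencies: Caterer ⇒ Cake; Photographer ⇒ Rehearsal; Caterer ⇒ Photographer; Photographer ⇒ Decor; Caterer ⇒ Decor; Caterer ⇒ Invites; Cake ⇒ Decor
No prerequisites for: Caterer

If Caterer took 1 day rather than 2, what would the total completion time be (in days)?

Baseline: Caterer→Photographer→Decor = 2+5+4 = 11 → 11 days.
Since Caterer is critical, the -1 change carries straight to that chain (now 10 days).
The critical path is still Caterer→Photographer→Decor; finish is now 10 days.

10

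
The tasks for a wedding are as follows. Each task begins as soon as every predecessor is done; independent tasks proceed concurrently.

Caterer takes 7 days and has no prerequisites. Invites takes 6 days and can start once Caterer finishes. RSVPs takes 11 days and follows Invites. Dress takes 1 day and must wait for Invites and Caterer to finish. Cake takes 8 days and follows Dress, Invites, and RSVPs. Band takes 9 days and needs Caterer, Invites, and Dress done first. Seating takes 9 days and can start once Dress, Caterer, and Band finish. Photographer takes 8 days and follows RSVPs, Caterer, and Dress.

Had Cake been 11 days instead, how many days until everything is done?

35

The binding path is Caterer→Invites→RSVPs→Cake = 7+6+11+8 = 32; finish at 32 days.
Since Cake is critical, the +3 change carries straight to that chain (now 35 days).
The critical path is still Caterer→Invites→RSVPs→Cake; finish is now 35 days.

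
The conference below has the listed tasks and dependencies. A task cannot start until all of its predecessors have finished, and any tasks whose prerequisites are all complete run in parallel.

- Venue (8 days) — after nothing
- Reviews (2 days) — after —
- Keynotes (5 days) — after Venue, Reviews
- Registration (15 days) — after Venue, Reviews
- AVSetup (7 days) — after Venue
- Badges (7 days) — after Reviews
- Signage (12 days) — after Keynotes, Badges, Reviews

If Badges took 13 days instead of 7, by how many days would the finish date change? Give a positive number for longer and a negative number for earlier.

2

Critical path before the change: Venue→Keynotes→Signage = 8+5+12 = 25 giving 25 days.
Badges has 4 days of float (longest path through it is 21).
New critical path: Reviews→Badges→Signage = 2+13+12 = 27 ⇒ 27 days.
Change in finish: 27 − 25 = +2 days.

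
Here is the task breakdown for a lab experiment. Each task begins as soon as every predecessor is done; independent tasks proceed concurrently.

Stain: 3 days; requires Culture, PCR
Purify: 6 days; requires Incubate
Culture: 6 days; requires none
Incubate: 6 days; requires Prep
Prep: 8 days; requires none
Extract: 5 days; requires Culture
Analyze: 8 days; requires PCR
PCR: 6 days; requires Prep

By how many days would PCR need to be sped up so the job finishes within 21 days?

Current finish: 22 days; target: 21.
PCR is on every critical path, so each day cut from PCR cuts the finish by one (this holds down to a finish of 20).
Need 22 − 21 = 1 day off PCR → PCR becomes 5 days, finish becomes 21.

1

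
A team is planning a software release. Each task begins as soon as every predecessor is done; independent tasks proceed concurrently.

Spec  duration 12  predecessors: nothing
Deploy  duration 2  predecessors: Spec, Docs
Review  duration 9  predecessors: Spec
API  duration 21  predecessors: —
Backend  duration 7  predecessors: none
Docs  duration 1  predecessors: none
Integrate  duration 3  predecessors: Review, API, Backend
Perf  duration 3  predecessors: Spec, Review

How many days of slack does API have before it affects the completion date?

0

Critical path: Spec→Review→Perf = 12+9+3 = 24, so the finish is 24 days.
Longest path through API: 24 days (earliest finish 21, latest finish 21).
So API can slip 21 − 21 = 0 days.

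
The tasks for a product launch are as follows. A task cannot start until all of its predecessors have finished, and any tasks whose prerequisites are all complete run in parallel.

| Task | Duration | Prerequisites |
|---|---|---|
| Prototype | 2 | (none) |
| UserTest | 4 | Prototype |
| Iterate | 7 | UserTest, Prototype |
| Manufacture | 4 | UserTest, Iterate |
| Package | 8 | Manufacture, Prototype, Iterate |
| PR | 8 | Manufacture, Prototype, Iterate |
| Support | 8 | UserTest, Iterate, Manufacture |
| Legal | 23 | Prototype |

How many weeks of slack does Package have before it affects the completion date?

Critical path: Prototype→UserTest→Iterate→Manufacture→Package = 2+4+7+4+8 = 25, so the finish is 25 weeks.
Package finishes as early as 25 and must finish by 25.
Float = 25 − 25 = 0.

0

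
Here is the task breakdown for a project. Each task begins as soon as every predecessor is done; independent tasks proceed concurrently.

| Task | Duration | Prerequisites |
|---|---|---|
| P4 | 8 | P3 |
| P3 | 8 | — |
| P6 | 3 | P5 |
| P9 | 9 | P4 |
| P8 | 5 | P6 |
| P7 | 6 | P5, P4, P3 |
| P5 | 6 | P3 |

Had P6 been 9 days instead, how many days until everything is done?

As given, the longest chain is P3→P4→P9 = 8+8+9 = 25, so the finish is 25 days.
P6 has 3 days of float (longest path through it is 22).
The binding chain switches to P3→P5→P6→P8 = 8+6+9+5 = 28; finish 28 days.

28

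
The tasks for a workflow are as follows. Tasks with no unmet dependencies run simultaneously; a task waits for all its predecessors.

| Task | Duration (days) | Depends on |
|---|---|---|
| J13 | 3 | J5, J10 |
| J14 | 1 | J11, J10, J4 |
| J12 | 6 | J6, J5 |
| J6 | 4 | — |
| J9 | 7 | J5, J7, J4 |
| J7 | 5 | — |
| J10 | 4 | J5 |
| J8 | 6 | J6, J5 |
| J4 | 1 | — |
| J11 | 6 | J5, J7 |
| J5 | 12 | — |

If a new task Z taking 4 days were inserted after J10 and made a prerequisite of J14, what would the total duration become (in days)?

21

Originally the plan takes 19 days.
With Z inserted, J14 now waits for max(J11, J10, J4, Z).
New critical path: J5→J10→Z→J14 = 12+4+4+1 = 21 ⇒ 21 days.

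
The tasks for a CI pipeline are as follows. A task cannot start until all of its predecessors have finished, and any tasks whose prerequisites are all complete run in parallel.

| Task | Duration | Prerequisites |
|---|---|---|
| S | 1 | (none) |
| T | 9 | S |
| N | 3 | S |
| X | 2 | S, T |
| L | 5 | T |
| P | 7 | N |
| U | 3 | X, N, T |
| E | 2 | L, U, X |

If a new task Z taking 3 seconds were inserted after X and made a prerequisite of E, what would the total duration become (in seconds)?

Originally the project takes 17 seconds.
With Z inserted, E now waits for max(L, U, X, Z).
New critical path: S→T→X→Z→E = 1+9+2+3+2 = 17 ⇒ 17 seconds.

17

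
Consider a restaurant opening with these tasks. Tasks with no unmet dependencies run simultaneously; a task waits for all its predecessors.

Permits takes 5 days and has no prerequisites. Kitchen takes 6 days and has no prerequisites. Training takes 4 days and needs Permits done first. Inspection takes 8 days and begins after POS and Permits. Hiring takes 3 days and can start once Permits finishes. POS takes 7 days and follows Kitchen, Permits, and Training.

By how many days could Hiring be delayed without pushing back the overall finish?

16

Permits→Training→POS→Inspection = 5+4+7+8 = 24 sets the makespan at 24 days.
The longest chain containing Hiring totals 8 days.
Float = 24 − 8 = 16.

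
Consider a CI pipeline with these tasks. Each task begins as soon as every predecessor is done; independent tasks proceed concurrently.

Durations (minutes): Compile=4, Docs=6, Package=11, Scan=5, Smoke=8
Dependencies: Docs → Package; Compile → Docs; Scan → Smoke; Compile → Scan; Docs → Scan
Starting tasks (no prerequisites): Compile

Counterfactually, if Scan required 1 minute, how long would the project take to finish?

As given, the longest chain is Compile→Docs→Scan→Smoke = 4+6+5+8 = 23, so the finish is 23 minutes.
Scan lies on that path, so at 1 minute the path becomes 19 minutes.
The binding chain switches to Compile→Docs→Package = 4+6+11 = 21; finish 21 minutes.

21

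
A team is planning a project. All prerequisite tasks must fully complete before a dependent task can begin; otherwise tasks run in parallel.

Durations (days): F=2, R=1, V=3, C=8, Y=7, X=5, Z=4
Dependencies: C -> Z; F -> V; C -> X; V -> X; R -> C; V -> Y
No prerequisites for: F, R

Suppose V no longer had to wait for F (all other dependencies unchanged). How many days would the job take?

With the dependency in place, R→C→X = 1+8+5 = 14 sets the finish at 14 days.
Without F→V, V's earliest start moves from 2 to 0.
The longest chain is now R→C→X = 1+8+5 = 14, so the job takes 14 days.

14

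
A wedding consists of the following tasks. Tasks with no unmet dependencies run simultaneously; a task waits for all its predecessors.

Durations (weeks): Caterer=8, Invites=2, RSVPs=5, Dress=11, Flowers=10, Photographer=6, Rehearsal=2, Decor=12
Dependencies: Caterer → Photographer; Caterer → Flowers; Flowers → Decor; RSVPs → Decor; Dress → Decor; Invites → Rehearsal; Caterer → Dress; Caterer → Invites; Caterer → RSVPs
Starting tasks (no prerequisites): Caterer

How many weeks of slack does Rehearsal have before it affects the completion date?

19

Caterer→Dress→Decor = 8+11+12 = 31 sets the makespan at 31 weeks.
The longest chain containing Rehearsal totals 12 weeks.
Slack of Rehearsal = 29 − 10 = 19 weeks.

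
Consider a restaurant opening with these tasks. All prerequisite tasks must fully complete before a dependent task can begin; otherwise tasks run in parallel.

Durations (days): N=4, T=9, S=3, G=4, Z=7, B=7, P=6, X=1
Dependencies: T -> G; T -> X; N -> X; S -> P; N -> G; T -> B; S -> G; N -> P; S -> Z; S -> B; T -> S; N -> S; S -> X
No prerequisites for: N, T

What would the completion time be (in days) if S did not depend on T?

16

Before: longest chain T→S→Z = 9+3+7 = 19, finish 19.
Without T→S, S's earliest start moves from 9 to 4.
After: T→B = 9+7 = 16 → 16 days.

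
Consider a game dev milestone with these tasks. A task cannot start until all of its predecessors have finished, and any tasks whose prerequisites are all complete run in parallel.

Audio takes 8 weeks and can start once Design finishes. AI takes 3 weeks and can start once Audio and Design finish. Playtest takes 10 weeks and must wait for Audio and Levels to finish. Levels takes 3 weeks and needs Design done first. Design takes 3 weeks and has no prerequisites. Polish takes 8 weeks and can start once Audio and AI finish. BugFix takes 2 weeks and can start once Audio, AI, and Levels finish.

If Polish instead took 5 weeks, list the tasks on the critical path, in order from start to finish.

Design, Audio, Playtest

Actual critical path: Design→Audio→AI→Polish = 3+8+3+8 = 22 ⇒ 22 weeks.
Polish is on the critical path; changing it to 5 makes that path 19 weeks.
The binding chain switches to Design→Audio→Playtest = 3+8+10 = 21; finish 21 weeks.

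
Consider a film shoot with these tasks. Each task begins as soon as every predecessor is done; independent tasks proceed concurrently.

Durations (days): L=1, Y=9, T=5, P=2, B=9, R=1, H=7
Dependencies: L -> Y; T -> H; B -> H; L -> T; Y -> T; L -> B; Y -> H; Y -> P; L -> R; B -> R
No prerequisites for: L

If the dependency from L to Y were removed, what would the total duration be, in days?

Original critical path: L→Y→T→H = 1+9+5+7 = 22 ⇒ 22 days.
Without L→Y, Y's earliest start moves from 1 to 0.
After: Y→T→H = 9+5+7 = 21 → 21 days.

21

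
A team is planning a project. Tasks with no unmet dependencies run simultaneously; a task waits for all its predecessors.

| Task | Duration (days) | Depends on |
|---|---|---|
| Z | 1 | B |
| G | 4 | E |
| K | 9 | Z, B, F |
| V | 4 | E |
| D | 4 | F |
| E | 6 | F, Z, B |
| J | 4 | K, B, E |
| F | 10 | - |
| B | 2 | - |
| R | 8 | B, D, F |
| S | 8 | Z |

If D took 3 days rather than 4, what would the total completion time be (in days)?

Actual critical path: F→K→J = 10+9+4 = 23 ⇒ 23 days.
D has 1 day of float (longest path through it is 22).
That remains the longest chain; total 23 days.

23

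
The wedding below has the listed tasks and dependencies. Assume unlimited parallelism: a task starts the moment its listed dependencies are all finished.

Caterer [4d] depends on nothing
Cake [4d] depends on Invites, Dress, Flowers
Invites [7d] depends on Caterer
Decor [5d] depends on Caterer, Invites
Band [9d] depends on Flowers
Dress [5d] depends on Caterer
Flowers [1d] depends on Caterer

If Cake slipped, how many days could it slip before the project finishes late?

1

Critical path: Caterer→Invites→Decor = 4+7+5 = 16, so the finish is 16 days.
Longest path through Cake: 15 days (earliest finish 15, latest finish 16).
Float = 16 − 15 = 1.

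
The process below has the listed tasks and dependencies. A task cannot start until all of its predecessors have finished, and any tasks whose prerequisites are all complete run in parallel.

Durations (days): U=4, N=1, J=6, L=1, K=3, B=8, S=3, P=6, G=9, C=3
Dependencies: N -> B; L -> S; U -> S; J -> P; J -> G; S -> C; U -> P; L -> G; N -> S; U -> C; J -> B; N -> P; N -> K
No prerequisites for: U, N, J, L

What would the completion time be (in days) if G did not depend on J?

Before: longest chain J→G = 6+9 = 15, finish 15.
Without J→G, G's earliest start moves from 6 to 1.
New critical path: J→B = 6+8 = 14 ⇒ 14 days.

14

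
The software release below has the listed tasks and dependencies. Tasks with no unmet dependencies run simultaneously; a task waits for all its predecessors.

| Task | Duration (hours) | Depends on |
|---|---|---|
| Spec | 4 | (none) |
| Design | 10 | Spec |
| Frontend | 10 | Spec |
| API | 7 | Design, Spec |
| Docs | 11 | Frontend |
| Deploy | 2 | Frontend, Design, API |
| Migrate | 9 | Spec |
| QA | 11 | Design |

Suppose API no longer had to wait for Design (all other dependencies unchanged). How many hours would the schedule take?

Original critical path: Spec→Design→QA = 4+10+11 = 25 ⇒ 25 hours.
Without Design→API, API's earliest start moves from 14 to 4.
New critical path: Spec→Design→QA = 4+10+11 = 25 ⇒ 25 hours.

25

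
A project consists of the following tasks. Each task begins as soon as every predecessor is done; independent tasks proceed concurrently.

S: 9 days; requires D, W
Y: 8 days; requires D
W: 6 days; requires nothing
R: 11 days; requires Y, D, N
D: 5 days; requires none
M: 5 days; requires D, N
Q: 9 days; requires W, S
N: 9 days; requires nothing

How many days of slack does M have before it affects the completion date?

W→S→Q = 6+9+9 = 24 sets the makespan at 24 days.
The longest chain containing M totals 14 days.
So M can slip 24 − 14 = 10 days.

10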